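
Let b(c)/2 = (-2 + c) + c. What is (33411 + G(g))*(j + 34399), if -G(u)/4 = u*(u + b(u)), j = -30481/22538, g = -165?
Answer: -398270555150949/22538 ≈ -1.7671e+10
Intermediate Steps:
b(c) = -4 + 4*c (b(c) = 2*((-2 + c) + c) = 2*(-2 + 2*c) = -4 + 4*c)
j = -30481/22538 (j = -30481*1/22538 = -30481/22538 ≈ -1.3524)
G(u) = -4*u*(-4 + 5*u) (G(u) = -4*u*(u + (-4 + 4*u)) = -4*u*(-4 + 5*u))
(33411 + G(g))*(j + 34399) = (33411 + 4*(-165)*(4 - 5*(-165)))*(-30481/22538 + 34399) = (33411 + 4*(-165)*(4 + 825))*(775254181/22538) = (33411 + 4*(-165)*829)*(775254181/22538) = (33411 - 547140)*(775254181/22538) = -513729*775254181/22538 = -398270555150949/22538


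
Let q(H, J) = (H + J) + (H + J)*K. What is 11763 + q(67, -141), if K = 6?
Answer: 11245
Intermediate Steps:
q(H, J) = 7*H + 7*J (q(H, J) = (H + J) + (H + J)*6 = (H + J) + (6*H + 6*J) = 7*H + 7*J)
11763 + q(67, -141) = 11763 + (7*67 + 7*(-141)) = 11763 + (469 - 987) = 11763 - 518 = 11245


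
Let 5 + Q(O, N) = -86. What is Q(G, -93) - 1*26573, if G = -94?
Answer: -26664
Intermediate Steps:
Q(O, N) = -91 (Q(O, N) = -5 - 86 = -91)
Q(G, -93) - 1*26573 = -91 - 1*26573 = -91 - 26573 = -26664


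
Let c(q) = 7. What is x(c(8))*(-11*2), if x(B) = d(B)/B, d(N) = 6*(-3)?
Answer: 396/7 ≈ 56.571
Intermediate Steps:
d(N) = -18
x(B) = -18/B
x(c(8))*(-11*2) = (-18/7)*(-11*2) = -18*⅐*(-22) = -18/7*(-22) = 396/7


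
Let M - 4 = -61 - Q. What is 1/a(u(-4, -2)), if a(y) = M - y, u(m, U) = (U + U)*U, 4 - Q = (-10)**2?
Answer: 1/31 ≈ 0.032258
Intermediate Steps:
Q = -96 (Q = 4 - 1*(-10)**2 = 4 - 1*100 = 4 - 100 = -96)
u(m, U) = 2*U**2 (u(m, U) = (2*U)*U = 2*U**2)
M = 39 (M = 4 + (-61 - 1*(-96)) = 4 + (-61 + 96) = 4 + 35 = 39)
a(y) = 39 - y
1/a(u(-4, -2)) = 1/(39 - 2*(-2)**2) = 1/(39 - 2*4) = 1/(39 - 1*8) = 1/(39 - 8) = 1/31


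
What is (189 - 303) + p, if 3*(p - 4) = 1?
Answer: -329/3 ≈ -109.67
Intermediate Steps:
p = 13/3 (p = 4 + (1/3)*1 = 4 + 1/3 = 13/3 ≈ 4.3333)
(189 - 303) + p = (189 - 303) + 13/3 = -114 + 13/3 = -329/3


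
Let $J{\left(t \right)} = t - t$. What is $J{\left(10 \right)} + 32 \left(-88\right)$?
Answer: $-2816$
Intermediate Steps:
$J{\left(t \right)} = 0$
$J{\left(10 \right)} + 32 \left(-88\right) = 0 + 32 \left(-88\right) = 0 - 2816 = -2816$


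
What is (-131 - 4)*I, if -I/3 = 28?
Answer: 11340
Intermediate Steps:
I = -84 (I = -3*28 = -84)
(-131 - 4)*I = (-131 - 4)*(-84) = -135*(-84) = 11340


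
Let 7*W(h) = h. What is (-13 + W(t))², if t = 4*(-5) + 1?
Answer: 12100/49 ≈ 246.94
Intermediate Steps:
t = -19 (t = -20 + 1 = -19)
W(h) = h/7
(-13 + W(t))² = (-13 + (⅐)*(-19))² = (-13 - 19/7)² = (-110/7)² = 12100/49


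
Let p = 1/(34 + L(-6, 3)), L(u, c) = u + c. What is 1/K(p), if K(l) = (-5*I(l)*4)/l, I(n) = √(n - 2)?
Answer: I*√1891/37820 ≈ 0.0011498*I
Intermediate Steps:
I(n) = √(-2 + n)
L(u, c) = c + u
p = 1/31 (p = 1/(34 + (3 - 6)) = 1/(34 - 3) = 1/31 ≈ 0.032258)
K(l) = -20*√(-2 + l)/l (K(l) = (-5*√(-2 + l)*4)/l = (-20*√(-2 + l))/l = -20*√(-2 + l)/l)
1/K(p) = 1/(-20*√(-2 + 1/31)/1/31) = 1/(-20*31*√(-61/31)) = 1/(-20*31*I*√1891/31) = 1/(-20*I*√1891) = I*√1891/37820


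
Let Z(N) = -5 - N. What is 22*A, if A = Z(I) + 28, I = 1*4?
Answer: 418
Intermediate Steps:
I = 4
A = 19 (A = (-5 - 1*4) + 28 = (-5 - 4) + 28 = -9 + 28 = 19)
22*A = 22*19 = 418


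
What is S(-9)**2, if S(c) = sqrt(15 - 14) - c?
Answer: 100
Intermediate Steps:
S(c) = 1 - c (S(c) = sqrt(1) - c = 1 - c)
S(-9)**2 = (1 - 1*(-9))**2 = (1 + 9)**2 = 10**2 = 100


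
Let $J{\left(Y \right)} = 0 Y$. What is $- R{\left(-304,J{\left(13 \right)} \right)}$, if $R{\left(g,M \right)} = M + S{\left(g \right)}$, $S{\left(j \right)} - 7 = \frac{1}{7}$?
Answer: $- \frac{50}{7} \approx -7.1429$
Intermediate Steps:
$J{\left(Y \right)} = 0$
$S{\left(j \right)} = \frac{50}{7}$ ($S{\left(j \right)} = 7 + \frac{1}{7} = \frac{50}{7}$)
$R{\left(g,M \right)} = \frac{50}{7} + M$ ($R{\left(g,M \right)} = M + \frac{50}{7} = \frac{50}{7} + M$)
$- R{\left(-304,J{\left(13 \right)} \right)} = - (\frac{50}{7} + 0) = \left(-1\right) \frac{50}{7} = - \frac{50}{7}$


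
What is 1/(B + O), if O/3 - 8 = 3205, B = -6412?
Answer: 1/3227 ≈ 0.00030989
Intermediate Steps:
O = 9639 (O = 24 + 3*3205 = 24 + 9615 = 9639)
1/(B + O) = 1/(-6412 + 9639) = 1/3227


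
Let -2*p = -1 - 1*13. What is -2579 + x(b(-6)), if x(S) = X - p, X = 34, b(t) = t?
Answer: -2552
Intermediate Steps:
p = 7 (p = -(-1 - 1*13)/2 = -(-1 - 13)/2 = -½*(-14) = 7)
x(S) = 27 (x(S) = 34 - 1*7 = 34 - 7 = 27)
-2579 + x(b(-6)) = -2579 + 27 = -2552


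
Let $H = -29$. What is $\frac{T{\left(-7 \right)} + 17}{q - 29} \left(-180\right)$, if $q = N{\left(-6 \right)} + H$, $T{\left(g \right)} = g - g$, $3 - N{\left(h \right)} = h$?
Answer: $\frac{3060}{49} \approx 62.449$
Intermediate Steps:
$N{\left(h \right)} = 3 - h$
$T{\left(g \right)} = 0$
$q = -20$ ($q = \left(3 - -6\right) - 29 = \left(3 + 6\right) - 29 = 9 - 29 = -20$)
$\frac{T{\left(-7 \right)} + 17}{q - 29} \left(-180\right) = \frac{0 + 17}{-20 - 29} \left(-180\right) = \frac{17}{-49} \left(-180\right) = 17 \left(- \frac{1}{49}\right) \left(-180\right) = \left(- \frac{17}{49}\right) \left(-180\right) = \frac{3060}{49}$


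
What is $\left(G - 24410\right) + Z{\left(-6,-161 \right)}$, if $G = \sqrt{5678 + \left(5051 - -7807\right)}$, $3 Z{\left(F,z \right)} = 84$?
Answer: $-24382 + 2 \sqrt{4634} \approx -24246.0$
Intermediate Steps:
$Z{\left(F,z \right)} = 28$ ($Z{\left(F,z \right)} = \frac{1}{3} \cdot 84 = 28$)
$G = 2 \sqrt{4634}$ ($G = \sqrt{5678 + \left(5051 + 7807\right)} = \sqrt{5678 + 12858} = \sqrt{18536} = 2 \sqrt{4634} \approx 136.15$)
$\left(G - 24410\right) + Z{\left(-6,-161 \right)} = \left(2 \sqrt{4634} - 24410\right) + 28 = \left(-24410 + 2 \sqrt{4634}\right) + 28 = -24382 + 2 \sqrt{4634}$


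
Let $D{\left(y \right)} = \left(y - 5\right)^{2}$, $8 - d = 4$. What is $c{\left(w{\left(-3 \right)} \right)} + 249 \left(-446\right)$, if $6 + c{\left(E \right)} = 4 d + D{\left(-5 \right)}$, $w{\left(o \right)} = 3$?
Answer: $-110944$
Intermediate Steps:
$d = 4$ ($d = 8 - 4 = 4$)
$D{\left(y \right)} = \left(-5 + y\right)^{2}$
$c{\left(E \right)} = 110$ ($c{\left(E \right)} = -6 + \left(4 \cdot 4 + \left(-5 - 5\right)^{2}\right) = -6 + \left(16 + \left(-10\right)^{2}\right) = -6 + \left(16 + 100\right) = -6 + 116 = 110$)
$c{\left(w{\left(-3 \right)} \right)} + 249 \left(-446\right) = 110 + 249 \left(-446\right) = 110 - 111054 = -110944$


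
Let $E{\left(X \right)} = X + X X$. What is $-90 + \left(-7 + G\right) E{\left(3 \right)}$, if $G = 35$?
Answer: $246$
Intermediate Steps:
$E{\left(X \right)} = X + X^{2}$
$-90 + \left(-7 + G\right) E{\left(3 \right)} = -90 + \left(-7 + 35\right) 3 \left(1 + 3\right) = -90 + 28 \cdot 3 \cdot 4 = -90 + 28 \cdot 12 = -90 + 336 = 246$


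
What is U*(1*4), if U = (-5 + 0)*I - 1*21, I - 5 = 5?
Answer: -284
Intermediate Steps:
I = 10 (I = 5 + 5 = 10)
U = -71 (U = (-5 + 0)*10 - 1*21 = -5*10 - 21 = -50 - 21 = -71)
U*(1*4) = -71*4 = -284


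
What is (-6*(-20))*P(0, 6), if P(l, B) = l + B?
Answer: 720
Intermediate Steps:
P(l, B) = B + l
(-6*(-20))*P(0, 6) = (-6*(-20))*(6 + 0) = 120*6 = 720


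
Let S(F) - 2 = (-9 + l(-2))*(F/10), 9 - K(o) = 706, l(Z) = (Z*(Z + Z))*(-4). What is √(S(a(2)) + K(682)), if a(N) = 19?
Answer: I*√77290/10 ≈ 27.801*I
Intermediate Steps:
l(Z) = -8*Z² (l(Z) = (Z*(2*Z))*(-4) = (2*Z²)*(-4) = -8*Z²)
K(o) = -697 (K(o) = 9 - 1*706 = 9 - 706 = -697)
S(F) = 2 - 41*F/10 (S(F) = 2 + (-9 - 8*(-2)²)*(F/10) = 2 + (-9 - 8*4)*(F*(⅒)) = 2 + (-9 - 32)*(F/10) = 2 - 41*F/10)
√(S(a(2)) + K(682)) = √((2 - 41/10*19) - 697) = √((2 - 779/10) - 697) = √(-759/10 - 697) = √(-7729/10) = I*√77290/10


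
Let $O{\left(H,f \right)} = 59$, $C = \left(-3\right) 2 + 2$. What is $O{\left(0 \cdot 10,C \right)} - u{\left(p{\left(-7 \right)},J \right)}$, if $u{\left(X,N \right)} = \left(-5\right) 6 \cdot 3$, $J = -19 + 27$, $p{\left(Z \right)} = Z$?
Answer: $149$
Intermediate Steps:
$C = -4$ ($C = -6 + 2 = -4$)
$J = 8$
$u{\left(X,N \right)} = -90$ ($u{\left(X,N \right)} = \left(-30\right) 3 = -90$)
$O{\left(0 \cdot 10,C \right)} - u{\left(p{\left(-7 \right)},J \right)} = 59 - -90 = 59 + 90 = 149$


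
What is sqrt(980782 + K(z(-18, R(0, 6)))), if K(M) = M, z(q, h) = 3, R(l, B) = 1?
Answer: sqrt(980785) ≈ 990.35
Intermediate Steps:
sqrt(980782 + K(z(-18, R(0, 6)))) = sqrt(980782 + 3) = sqrt(980785)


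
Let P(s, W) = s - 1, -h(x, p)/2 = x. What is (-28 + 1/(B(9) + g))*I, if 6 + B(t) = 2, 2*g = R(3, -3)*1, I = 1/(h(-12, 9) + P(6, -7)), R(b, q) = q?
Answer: -310/319 ≈ -0.97179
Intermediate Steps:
h(x, p) = -2*x
P(s, W) = -1 + s
I = 1/29 (I = 1/(-2*(-12) + (-1 + 6)) = 1/(24 + 5) = 1/29 ≈ 0.034483)
g = -3/2 (g = (-3*1)/2 = (1/2)*(-3) = -3/2 ≈ -1.5000)
B(t) = -4 (B(t) = -6 + 2 = -4)
(-28 + 1/(B(9) + g))*I = (-28 + 1/(-4 - 3/2))*(1/29) = (-28 + 1/(-11/2))*(1/29) = (-28 - 2/11)*(1/29) = -310/11*1/29 = -310/319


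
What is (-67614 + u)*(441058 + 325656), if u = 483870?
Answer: 319149302784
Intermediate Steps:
(-67614 + u)*(441058 + 325656) = (-67614 + 483870)*(441058 + 325656) = 416256*766714 = 319149302784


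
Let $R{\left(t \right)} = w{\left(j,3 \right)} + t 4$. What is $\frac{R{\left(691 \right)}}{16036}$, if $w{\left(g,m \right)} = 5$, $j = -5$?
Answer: $\frac{2769}{16036} \approx 0.17267$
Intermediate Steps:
$R{\left(t \right)} = 5 + 4 t$ ($R{\left(t \right)} = 5 + t 4 = 5 + 4 t$)
$\frac{R{\left(691 \right)}}{16036} = \frac{5 + 4 \cdot 691}{16036} = \left(5 + 2764\right) \frac{1}{16036} = 2769 \cdot \frac{1}{16036} = \frac{2769}{16036}$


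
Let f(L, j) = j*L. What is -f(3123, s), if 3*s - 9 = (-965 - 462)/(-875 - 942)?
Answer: -18508980/1817 ≈ -10187.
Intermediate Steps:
s = 17780/5451 (s = 3 + ((-965 - 462)/(-875 - 942))/3 = 3 + (-1427/(-1817))/3 = 3 + (-1427*(-1/1817))/3 = 3 + (1/3)*(1427/1817) = 3 + 1427/5451 = 17780/5451 ≈ 3.2618)
f(L, j) = L*j
-f(3123, s) = -3123*17780/5451 = -1*18508980/1817 = -18508980/1817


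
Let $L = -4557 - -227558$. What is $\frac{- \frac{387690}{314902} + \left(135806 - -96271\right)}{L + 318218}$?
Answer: $\frac{36540561882}{85215472769} \approx 0.4288$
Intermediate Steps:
$L = 223001$ ($L = -4557 + 227558 = 223001$)
$\frac{- \frac{387690}{314902} + \left(135806 - -96271\right)}{L + 318218} = \frac{- \frac{387690}{314902} + \left(135806 - -96271\right)}{223001 + 318218} = \frac{\left(-387690\right) \frac{1}{314902} + \left(135806 + 96271\right)}{541219} = \left(- \frac{193845}{157451} + 232077\right) \frac{1}{541219} = \frac{36540561882}{157451} \cdot \frac{1}{541219} = \frac{36540561882}{85215472769}$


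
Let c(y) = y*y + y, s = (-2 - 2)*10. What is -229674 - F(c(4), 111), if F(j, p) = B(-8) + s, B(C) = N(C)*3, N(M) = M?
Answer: -229610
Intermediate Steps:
s = -40 (s = -4*10 = -40)
B(C) = 3*C (B(C) = C*3 = 3*C)
c(y) = y + y**2 (c(y) = y**2 + y = y + y**2)
F(j, p) = -64 (F(j, p) = 3*(-8) - 40 = -24 - 40 = -64)
-229674 - F(c(4), 111) = -229674 - 1*(-64) = -229674 + 64 = -229610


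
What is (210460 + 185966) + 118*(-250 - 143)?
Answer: 350052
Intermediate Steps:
(210460 + 185966) + 118*(-250 - 143) = 396426 + 118*(-393) = 396426 - 46374 = 350052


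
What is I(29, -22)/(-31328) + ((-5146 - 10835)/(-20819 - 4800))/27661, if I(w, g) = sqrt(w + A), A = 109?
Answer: 15981/708647159 - sqrt(138)/31328 ≈ -0.00035243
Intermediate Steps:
I(w, g) = sqrt(109 + w) (I(w, g) = sqrt(w + 109) = sqrt(109 + w))
I(29, -22)/(-31328) + ((-5146 - 10835)/(-20819 - 4800))/27661 = sqrt(109 + 29)/(-31328) + ((-5146 - 10835)/(-20819 - 4800))/27661 = sqrt(138)*(-1/31328) - 15981/(-25619)*(1/27661) = -sqrt(138)/31328 - 15981*(-1/25619)*(1/27661) = -sqrt(138)/31328 + (15981/25619)*(1/27661) = -sqrt(138)/31328 + 15981/708647159 = 15981/708647159 - sqrt(138)/31328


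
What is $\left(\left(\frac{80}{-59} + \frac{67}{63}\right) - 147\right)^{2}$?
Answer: $\frac{299740920196}{13816089} \approx 21695.0$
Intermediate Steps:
$\left(\left(\frac{80}{-59} + \frac{67}{63}\right) - 147\right)^{2} = \left(\left(80 \left(- \frac{1}{59}\right) + 67 \cdot \frac{1}{63}\right) - 147\right)^{2} = \left(\left(- \frac{80}{59} + \frac{67}{63}\right) - 147\right)^{2} = \left(- \frac{1087}{3717} - 147\right)^{2} = \left(- \frac{547486}{3717}\right)^{2} = \frac{299740920196}{13816089}$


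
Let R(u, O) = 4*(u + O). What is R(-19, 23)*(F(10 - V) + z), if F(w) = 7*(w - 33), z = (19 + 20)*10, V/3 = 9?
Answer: 640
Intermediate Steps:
V = 27 (V = 3*9 = 27)
z = 390 (z = 39*10 = 390)
R(u, O) = 4*O + 4*u (R(u, O) = 4*(O + u) = 4*O + 4*u)
F(w) = -231 + 7*w (F(w) = 7*(-33 + w) = -231 + 7*w)
R(-19, 23)*(F(10 - V) + z) = (4*23 + 4*(-19))*((-231 + 7*(10 - 1*27)) + 390) = (92 - 76)*((-231 + 7*(10 - 27)) + 390) = 16*((-231 + 7*(-17)) + 390) = 16*((-231 - 119) + 390) = 16*(-350 + 390) = 16*40 = 640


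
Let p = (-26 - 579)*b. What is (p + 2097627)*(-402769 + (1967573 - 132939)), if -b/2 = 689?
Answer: 4197250216205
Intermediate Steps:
b = -1378 (b = -2*689 = -1378)
p = 833690 (p = (-26 - 579)*(-1378) = -605*(-1378) = 833690)
(p + 2097627)*(-402769 + (1967573 - 132939)) = (833690 + 2097627)*(-402769 + (1967573 - 132939)) = 2931317*(-402769 + 1834634) = 2931317*1431865 = 4197250216205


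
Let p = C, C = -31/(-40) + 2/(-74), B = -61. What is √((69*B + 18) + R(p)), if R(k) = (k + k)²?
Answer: I*√2293766151/740 ≈ 64.721*I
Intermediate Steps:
C = 1107/1480 (C = -31*(-1/40) + 2*(-1/74) = 31/40 - 1/37 = 1107/1480 ≈ 0.74797)
p = 1107/1480 ≈ 0.74797
R(k) = 4*k² (R(k) = (2*k)² = 4*k²)
√((69*B + 18) + R(p)) = √((69*(-61) + 18) + 4*(1107/1480)²) = √((-4209 + 18) + 4*(1225449/2190400)) = √(-4191 + 1225449/547600) = √(-2293766151/547600) = I*√2293766151/740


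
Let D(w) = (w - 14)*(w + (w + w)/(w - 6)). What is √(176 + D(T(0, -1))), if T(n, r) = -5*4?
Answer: 4*√8489/13 ≈ 28.349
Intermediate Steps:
T(n, r) = -20
D(w) = (-14 + w)*(w + 2*w/(-6 + w)) (D(w) = (-14 + w)*(w + (2*w)/(-6 + w)) = (-14 + w)*(w + 2*w/(-6 + w)))
√(176 + D(T(0, -1))) = √(176 - 20*(56 + (-20)² - 18*(-20))/(-6 - 20)) = √(176 - 20*(56 + 400 + 360)/(-26)) = √(176 - 20*(-1/26)*816) = √(176 + 8160/13) = √(10448/13) = 4*√8489/13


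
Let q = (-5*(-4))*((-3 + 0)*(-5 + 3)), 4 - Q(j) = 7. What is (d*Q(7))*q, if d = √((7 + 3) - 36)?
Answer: -360*I*√26 ≈ -1835.6*I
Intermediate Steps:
Q(j) = -3 (Q(j) = 4 - 1*7 = 4 - 7 = -3)
d = I*√26 (d = √(10 - 36) = √(-26) = I*√26 ≈ 5.099*I)
q = 120 (q = 20*(-3*(-2)) = 20*6 = 120)
(d*Q(7))*q = ((I*√26)*(-3))*120 = -3*I*√26*120 = -360*I*√26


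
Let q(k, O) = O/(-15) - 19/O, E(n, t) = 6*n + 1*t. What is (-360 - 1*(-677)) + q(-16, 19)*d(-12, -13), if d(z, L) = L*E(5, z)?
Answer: 4237/5 ≈ 847.40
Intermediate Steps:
E(n, t) = t + 6*n (E(n, t) = 6*n + t = t + 6*n)
d(z, L) = L*(30 + z) (d(z, L) = L*(z + 6*5) = L*(z + 30) = L*(30 + z))
q(k, O) = -19/O - O/15 (q(k, O) = O*(-1/15) - 19/O = -O/15 - 19/O = -19/O - O/15)
(-360 - 1*(-677)) + q(-16, 19)*d(-12, -13) = (-360 - 1*(-677)) + (-19/19 - 1/15*19)*(-13*(30 - 12)) = (-360 + 677) + (-19*1/19 - 19/15)*(-13*18) = 317 + (-1 - 19/15)*(-234) = 317 - 34/15*(-234) = 317 + 2652/5 = 4237/5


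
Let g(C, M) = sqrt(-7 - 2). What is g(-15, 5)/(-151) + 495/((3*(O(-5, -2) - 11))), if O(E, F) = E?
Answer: -165/16 - 3*I/151 ≈ -10.313 - 0.019868*I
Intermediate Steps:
g(C, M) = 3*I (g(C, M) = sqrt(-9) = 3*I)
g(-15, 5)/(-151) + 495/((3*(O(-5, -2) - 11))) = (3*I)/(-151) + 495/((3*(-5 - 11))) = (3*I)*(-1/151) + 495/((3*(-16))) = -3*I/151 + 495/(-48) = -3*I/151 + 495*(-1/48) = -3*I/151 - 165/16 = -165/16 - 3*I/151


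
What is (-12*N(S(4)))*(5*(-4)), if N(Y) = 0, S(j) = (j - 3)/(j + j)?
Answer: 0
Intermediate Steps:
S(j) = (-3 + j)/(2*j) (S(j) = (-3 + j)/((2*j)) = (-3 + j)*(1/(2*j)) = (-3 + j)/(2*j))
(-12*N(S(4)))*(5*(-4)) = (-12*0)*(5*(-4)) = 0*(-20) = 0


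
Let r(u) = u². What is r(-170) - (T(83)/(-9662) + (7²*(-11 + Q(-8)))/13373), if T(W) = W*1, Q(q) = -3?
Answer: 3734174599491/129209926 ≈ 28900.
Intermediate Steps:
T(W) = W
r(-170) - (T(83)/(-9662) + (7²*(-11 + Q(-8)))/13373) = (-170)² - (83/(-9662) + (7²*(-11 - 3))/13373) = 28900 - (83*(-1/9662) + (49*(-14))*(1/13373)) = 28900 - (-83/9662 - 686*1/13373) = 28900 - (-83/9662 - 686/13373) = 28900 - 1*(-7738091/129209926) = 28900 + 7738091/129209926 = 3734174599491/129209926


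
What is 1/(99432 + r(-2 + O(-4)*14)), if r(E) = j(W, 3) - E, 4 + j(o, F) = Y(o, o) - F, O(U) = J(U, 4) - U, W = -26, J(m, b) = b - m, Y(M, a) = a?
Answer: 1/99233 ≈ 1.0077e-5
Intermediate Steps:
O(U) = 4 - 2*U (O(U) = (4 - U) - U = 4 - 2*U)
j(o, F) = -4 + o - F (j(o, F) = -4 + (o - F) = -4 + o - F)
r(E) = -33 - E (r(E) = (-4 - 26 - 1*3) - E = (-4 - 26 - 3) - E = -33 - E)
1/(99432 + r(-2 + O(-4)*14)) = 1/(99432 + (-33 - (-2 + (4 - 2*(-4))*14))) = 1/(99432 + (-33 - (-2 + (4 + 8)*14))) = 1/(99432 + (-33 - (-2 + 12*14))) = 1/(99432 + (-33 - (-2 + 168))) = 1/(99432 + (-33 - 1*166)) = 1/(99432 + (-33 - 166)) = 1/(99432 - 199) = 1/99233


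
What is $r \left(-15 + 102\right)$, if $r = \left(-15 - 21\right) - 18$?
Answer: $-4698$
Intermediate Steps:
$r = -54$ ($r = -36 - 18 = -54$)
$r \left(-15 + 102\right) = - 54 \left(-15 + 102\right) = \left(-54\right) 87 = -4698$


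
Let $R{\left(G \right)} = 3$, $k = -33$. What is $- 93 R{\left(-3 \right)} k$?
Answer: $9207$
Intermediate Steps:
$- 93 R{\left(-3 \right)} k = \left(-93\right) 3 \left(-33\right) = \left(-279\right) \left(-33\right) = 9207$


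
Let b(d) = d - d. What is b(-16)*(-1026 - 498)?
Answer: 0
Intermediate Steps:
b(d) = 0
b(-16)*(-1026 - 498) = 0*(-1026 - 498) = 0*(-1524) = 0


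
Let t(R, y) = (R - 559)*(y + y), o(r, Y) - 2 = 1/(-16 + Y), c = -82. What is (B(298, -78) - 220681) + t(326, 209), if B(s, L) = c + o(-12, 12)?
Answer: -1272621/4 ≈ -3.1816e+5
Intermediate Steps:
o(r, Y) = 2 + 1/(-16 + Y)
t(R, y) = 2*y*(-559 + R) (t(R, y) = (-559 + R)*(2*y) = 2*y*(-559 + R))
B(s, L) = -321/4 (B(s, L) = -82 + (-31 + 2*12)/(-16 + 12) = -82 + (-31 + 24)/(-4) = -82 - ¼*(-7) = -82 + 7/4 = -321/4)
(B(298, -78) - 220681) + t(326, 209) = (-321/4 - 220681) + 2*209*(-559 + 326) = -883045/4 + 2*209*(-233) = -883045/4 - 97394 = -1272621/4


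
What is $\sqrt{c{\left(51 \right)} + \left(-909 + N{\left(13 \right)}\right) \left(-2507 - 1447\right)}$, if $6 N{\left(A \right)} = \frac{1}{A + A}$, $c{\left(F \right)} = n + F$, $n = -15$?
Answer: $\frac{\sqrt{2429676938}}{26} \approx 1895.8$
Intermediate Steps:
$c{\left(F \right)} = -15 + F$
$N{\left(A \right)} = \frac{1}{12 A}$ ($N{\left(A \right)} = \frac{1}{6 \left(A + A\right)} = \frac{1}{6 \cdot 2 A} = \frac{\frac{1}{2} \frac{1}{A}}{6} = \frac{1}{12 A}$)
$\sqrt{c{\left(51 \right)} + \left(-909 + N{\left(13 \right)}\right) \left(-2507 - 1447\right)} = \sqrt{\left(-15 + 51\right) + \left(-909 + \frac{1}{12 \cdot 13}\right) \left(-2507 - 1447\right)} = \sqrt{36 + \left(-909 + \frac{1}{12} \cdot \frac{1}{13}\right) \left(-3954\right)} = \sqrt{36 + \left(-909 + \frac{1}{156}\right) \left(-3954\right)} = \sqrt{36 - - \frac{93448177}{26}} = \sqrt{36 + \frac{93448177}{26}} = \sqrt{\frac{93449113}{26}} = \frac{\sqrt{2429676938}}{26}$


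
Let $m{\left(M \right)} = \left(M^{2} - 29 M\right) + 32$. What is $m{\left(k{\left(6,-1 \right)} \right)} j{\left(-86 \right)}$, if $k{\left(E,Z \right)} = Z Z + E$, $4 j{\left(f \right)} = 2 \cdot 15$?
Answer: $-915$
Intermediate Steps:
$j{\left(f \right)} = \frac{15}{2}$ ($j{\left(f \right)} = \frac{2 \cdot 15}{4} = \frac{1}{4} \cdot 30 = \frac{15}{2}$)
$k{\left(E,Z \right)} = E + Z^{2}$ ($k{\left(E,Z \right)} = Z^{2} + E = E + Z^{2}$)
$m{\left(M \right)} = 32 + M^{2} - 29 M$
$m{\left(k{\left(6,-1 \right)} \right)} j{\left(-86 \right)} = \left(32 + \left(6 + \left(-1\right)^{2}\right)^{2} - 29 \left(6 + \left(-1\right)^{2}\right)\right) \frac{15}{2} = \left(32 + \left(6 + 1\right)^{2} - 29 \left(6 + 1\right)\right) \frac{15}{2} = \left(32 + 7^{2} - 203\right) \frac{15}{2} = \left(32 + 49 - 203\right) \frac{15}{2} = \left(-122\right) \frac{15}{2} = -915$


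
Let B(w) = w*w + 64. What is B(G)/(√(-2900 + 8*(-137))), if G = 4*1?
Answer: -40*I*√111/333 ≈ -1.2655*I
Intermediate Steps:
G = 4
B(w) = 64 + w² (B(w) = w² + 64 = 64 + w²)
B(G)/(√(-2900 + 8*(-137))) = (64 + 4²)/(√(-2900 + 8*(-137))) = (64 + 16)/(√(-2900 - 1096)) = 80/(√(-3996)) = 80/((6*I*√111)) = 80*(-I*√111/666) = -40*I*√111/333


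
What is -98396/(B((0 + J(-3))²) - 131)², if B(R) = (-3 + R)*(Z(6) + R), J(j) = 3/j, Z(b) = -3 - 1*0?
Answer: -98396/16129 ≈ -6.1006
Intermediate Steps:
Z(b) = -3 (Z(b) = -3 + 0 = -3)
B(R) = (-3 + R)² (B(R) = (-3 + R)*(-3 + R) = (-3 + R)²)
-98396/(B((0 + J(-3))²) - 131)² = -98396/((9 + ((0 + 3/(-3))²)² - 6*(0 + 3/(-3))²) - 131)² = -98396/((9 + ((0 + 3*(-⅓))²)² - 6*(0 + 3*(-⅓))²) - 131)² = -98396/((9 + ((0 - 1)²)² - 6*(0 - 1)²) - 131)² = -98396/((9 + ((-1)²)² - 6*(-1)²) - 131)² = -98396/((9 + 1² - 6*1) - 131)² = -98396/((9 + 1 - 6) - 131)² = -98396/(4 - 131)² = -98396/((-127)²) = -98396/16129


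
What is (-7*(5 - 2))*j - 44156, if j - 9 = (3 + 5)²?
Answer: -45689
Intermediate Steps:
j = 73 (j = 9 + (3 + 5)² = 9 + 8² = 9 + 64 = 73)
(-7*(5 - 2))*j - 44156 = -7*(5 - 2)*73 - 44156 = -7*3*73 - 44156 = -21*73 - 44156 = -1533 - 44156 = -45689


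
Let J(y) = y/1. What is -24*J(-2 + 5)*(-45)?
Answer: 3240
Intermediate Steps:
J(y) = y (J(y) = y*1 = y)
-24*J(-2 + 5)*(-45) = -24*(-2 + 5)*(-45) = -24*3*(-45) = -72*(-45) = 3240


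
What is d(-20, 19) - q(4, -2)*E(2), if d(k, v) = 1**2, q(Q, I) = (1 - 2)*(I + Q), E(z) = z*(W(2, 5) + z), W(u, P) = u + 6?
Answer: 41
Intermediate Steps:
W(u, P) = 6 + u
E(z) = z*(8 + z) (E(z) = z*((6 + 2) + z) = z*(8 + z))
q(Q, I) = -I - Q (q(Q, I) = -(I + Q) = -I - Q)
d(k, v) = 1
d(-20, 19) - q(4, -2)*E(2) = 1 - (-1*(-2) - 1*4)*2*(8 + 2) = 1 - (2 - 4)*2*10 = 1 - (-2)*20 = 1 - 1*(-40) = 1 + 40 = 41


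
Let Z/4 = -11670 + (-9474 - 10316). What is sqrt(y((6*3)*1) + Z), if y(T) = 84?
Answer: 2*I*sqrt(31439) ≈ 354.62*I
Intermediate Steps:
Z = -125840 (Z = 4*(-11670 + (-9474 - 10316)) = 4*(-11670 - 19790) = 4*(-31460) = -125840)
sqrt(y((6*3)*1) + Z) = sqrt(84 - 125840) = sqrt(-125756) = 2*I*sqrt(31439)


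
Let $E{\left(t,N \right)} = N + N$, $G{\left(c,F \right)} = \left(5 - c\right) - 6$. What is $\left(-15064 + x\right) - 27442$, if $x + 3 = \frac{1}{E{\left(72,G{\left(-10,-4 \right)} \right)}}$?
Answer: $- \frac{765161}{18} \approx -42509.0$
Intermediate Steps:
$G{\left(c,F \right)} = -1 - c$ ($G{\left(c,F \right)} = \left(5 - c\right) - 6 = -1 - c$)
$E{\left(t,N \right)} = 2 N$
$x = - \frac{53}{18}$ ($x = -3 + \frac{1}{2 \left(-1 - -10\right)} = -3 + \frac{1}{2 \left(-1 + 10\right)} = -3 + \frac{1}{2 \cdot 9} = -3 + \frac{1}{18} = - \frac{53}{18} \approx -2.9444$)
$\left(-15064 + x\right) - 27442 = \left(-15064 - \frac{53}{18}\right) - 27442 = - \frac{271205}{18} - 27442 = - \frac{765161}{18}$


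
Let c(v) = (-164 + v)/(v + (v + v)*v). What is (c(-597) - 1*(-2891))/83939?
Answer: 2059030150/59783118519 ≈ 0.034442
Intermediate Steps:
c(v) = (-164 + v)/(v + 2*v²) (c(v) = (-164 + v)/(v + (2*v)*v) = (-164 + v)/(v + 2*v²))
(c(-597) - 1*(-2891))/83939 = ((-164 - 597)/((-597)*(1 + 2*(-597))) - 1*(-2891))/83939 = (-1/597*(-761)/(1 - 1194) + 2891)*(1/83939) = (-1/597*(-761)/(-1193) + 2891)*(1/83939) = (-1/597*(-1/1193)*(-761) + 2891)*(1/83939) = (-761/712221 + 2891)*(1/83939) = (2059030150/712221)*(1/83939) = 2059030150/59783118519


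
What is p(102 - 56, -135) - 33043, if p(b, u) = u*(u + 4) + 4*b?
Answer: -15174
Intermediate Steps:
p(b, u) = 4*b + u*(4 + u) (p(b, u) = u*(4 + u) + 4*b = 4*b + u*(4 + u))
p(102 - 56, -135) - 33043 = ((-135)² + 4*(102 - 56) + 4*(-135)) - 33043 = (18225 + 4*46 - 540) - 33043 = (18225 + 184 - 540) - 33043 = 17869 - 33043 = -15174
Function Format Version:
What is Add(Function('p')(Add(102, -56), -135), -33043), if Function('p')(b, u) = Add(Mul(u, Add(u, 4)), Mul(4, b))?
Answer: -15174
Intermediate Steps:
Function('p')(b, u) = Add(Mul(4, b), Mul(u, Add(4, u))) (Function('p')(b, u) = Add(Mul(u, Add(4, u)), Mul(4, b)) = Add(Mul(4, b), Mul(u, Add(4, u))))
Add(Function('p')(Add(102, -56), -135), -33043) = Add(Add(Pow(-135, 2), Mul(4, Add(102, -56)), Mul(4, -135)), -33043) = Add(Add(18225, Mul(4, 46), -540), -33043) = Add(Add(18225, 184, -540), -33043) = Add(17869, -33043) = -15174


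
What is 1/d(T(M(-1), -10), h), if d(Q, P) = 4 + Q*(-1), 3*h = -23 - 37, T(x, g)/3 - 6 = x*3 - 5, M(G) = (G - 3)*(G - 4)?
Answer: -1/179 ≈ -0.0055866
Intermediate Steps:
M(G) = (-4 + G)*(-3 + G) (M(G) = (-3 + G)*(-4 + G) = (-4 + G)*(-3 + G))
T(x, g) = 3 + 9*x (T(x, g) = 18 + 3*(x*3 - 5) = 18 + 3*(3*x - 5) = 18 + 3*(-5 + 3*x) = 18 + (-15 + 9*x) = 3 + 9*x)
h = -20 (h = (-23 - 37)/3 = (⅓)*(-60) = -20)
d(Q, P) = 4 - Q
1/d(T(M(-1), -10), h) = 1/(4 - (3 + 9*(12 + (-1)² - 7*(-1)))) = 1/(4 - (3 + 9*(12 + 1 + 7))) = 1/(4 - (3 + 9*20)) = 1/(4 - (3 + 180)) = 1/(4 - 1*183) = 1/(4 - 183) = 1/(-179) = -1/179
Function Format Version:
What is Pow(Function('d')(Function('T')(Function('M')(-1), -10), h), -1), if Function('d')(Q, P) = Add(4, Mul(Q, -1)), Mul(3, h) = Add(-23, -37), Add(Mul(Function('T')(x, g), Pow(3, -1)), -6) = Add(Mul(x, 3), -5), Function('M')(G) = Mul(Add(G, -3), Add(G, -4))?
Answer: Rational(-1, 179) ≈ -0.0055866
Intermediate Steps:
Function('M')(G) = Mul(Add(-4, G), Add(-3, G)) (Function('M')(G) = Mul(Add(-3, G), Add(-4, G)) = Mul(Add(-4, G), Add(-3, G)))
Function('T')(x, g) = Add(3, Mul(9, x)) (Function('T')(x, g) = Add(18, Mul(3, Add(Mul(x, 3), -5))) = Add(18, Mul(3, Add(Mul(3, x), -5))) = Add(18, Mul(3, Add(-5, Mul(3, x)))) = Add(18, Add(-15, Mul(9, x))) = Add(3, Mul(9, x)))
h = -20 (h = Mul(Rational(1, 3), Add(-23, -37)) = Mul(Rational(1, 3), -60) = -20)
Function('d')(Q, P) = Add(4, Mul(-1, Q))
Pow(Function('d')(Function('T')(Function('M')(-1), -10), h), -1) = Pow(Add(4, Mul(-1, Add(3, Mul(9, Add(12, Pow(-1, 2), Mul(-7, -1)))))), -1) = Pow(Add(4, Mul(-1, Add(3, Mul(9, Add(12, 1, 7))))), -1) = Pow(Add(4, Mul(-1, Add(3, Mul(9, 20)))), -1) = Pow(Add(4, Mul(-1, Add(3, 180))), -1) = Pow(Add(4, Mul(-1, 183)), -1) = Pow(Add(4, -183), -1) = Pow(-179, -1) = Rational(-1, 179)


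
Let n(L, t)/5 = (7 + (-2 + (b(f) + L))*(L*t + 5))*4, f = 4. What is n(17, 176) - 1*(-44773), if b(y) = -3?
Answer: 764193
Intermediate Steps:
n(L, t) = 140 + 20*(-5 + L)*(5 + L*t) (n(L, t) = 5*((7 + (-2 + (-3 + L))*(L*t + 5))*4) = 5*((7 + (-5 + L)*(5 + L*t))*4) = 5*(28 + 4*(-5 + L)*(5 + L*t)) = 140 + 20*(-5 + L)*(5 + L*t))
n(17, 176) - 1*(-44773) = (-360 + 100*17 - 100*17*176 + 20*176*17**2) - 1*(-44773) = (-360 + 1700 - 299200 + 20*176*289) + 44773 = (-360 + 1700 - 299200 + 1017280) + 44773 = 719420 + 44773 = 764193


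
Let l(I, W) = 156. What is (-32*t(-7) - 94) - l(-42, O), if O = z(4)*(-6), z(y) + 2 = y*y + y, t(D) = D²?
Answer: -1818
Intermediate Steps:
z(y) = -2 + y + y² (z(y) = -2 + (y*y + y) = -2 + (y² + y) = -2 + (y + y²) = -2 + y + y²)
O = -108 (O = (-2 + 4 + 4²)*(-6) = (-2 + 4 + 16)*(-6) = 18*(-6) = -108)
(-32*t(-7) - 94) - l(-42, O) = (-32*(-7)² - 94) - 1*156 = (-32*49 - 94) - 156 = (-1568 - 94) - 156 = -1662 - 156 = -1818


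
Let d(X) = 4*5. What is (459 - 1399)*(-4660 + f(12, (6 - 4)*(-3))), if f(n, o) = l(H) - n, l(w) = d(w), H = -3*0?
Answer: 4372880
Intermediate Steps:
H = 0
d(X) = 20
l(w) = 20
f(n, o) = 20 - n
(459 - 1399)*(-4660 + f(12, (6 - 4)*(-3))) = (459 - 1399)*(-4660 + (20 - 1*12)) = -940*(-4660 + (20 - 12)) = -940*(-4660 + 8) = -940*(-4652) = 4372880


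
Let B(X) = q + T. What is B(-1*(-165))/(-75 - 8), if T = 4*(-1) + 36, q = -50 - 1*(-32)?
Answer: -14/83 ≈ -0.16867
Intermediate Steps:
q = -18 (q = -50 + 32 = -18)
T = 32 (T = -4 + 36 = 32)
B(X) = 14 (B(X) = -18 + 32 = 14)
B(-1*(-165))/(-75 - 8) = 14/(-75 - 8) = 14/(-83) = 14*(-1/83) = -14/83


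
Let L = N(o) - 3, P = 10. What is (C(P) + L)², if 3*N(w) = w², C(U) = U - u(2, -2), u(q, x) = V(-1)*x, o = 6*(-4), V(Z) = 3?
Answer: 42025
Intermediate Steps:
o = -24
u(q, x) = 3*x
C(U) = 6 + U (C(U) = U - 3*(-2) = U - 1*(-6) = U + 6 = 6 + U)
N(w) = w²/3
L = 189 (L = (⅓)*(-24)² - 3 = (⅓)*576 - 3 = 192 - 3 = 189)
(C(P) + L)² = ((6 + 10) + 189)² = (16 + 189)² = 205² = 42025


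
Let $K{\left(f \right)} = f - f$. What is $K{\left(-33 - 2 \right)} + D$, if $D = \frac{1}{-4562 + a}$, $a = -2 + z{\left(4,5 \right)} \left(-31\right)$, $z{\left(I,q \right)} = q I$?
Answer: $- \frac{1}{5184} \approx -0.0001929$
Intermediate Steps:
$z{\left(I,q \right)} = I q$
$a = -622$ ($a = -2 + 4 \cdot 5 \left(-31\right) = -2 + 20 \left(-31\right) = -2 - 620 = -622$)
$D = - \frac{1}{5184}$ ($D = \frac{1}{-4562 - 622} = \frac{1}{-5184} = - \frac{1}{5184} \approx -0.0001929$)
$K{\left(f \right)} = 0$
$K{\left(-33 - 2 \right)} + D = 0 - \frac{1}{5184} = - \frac{1}{5184}$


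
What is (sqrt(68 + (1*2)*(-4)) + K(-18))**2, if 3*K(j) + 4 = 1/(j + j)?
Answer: 720865/11664 - 145*sqrt(15)/27 ≈ 41.003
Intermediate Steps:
K(j) = -4/3 + 1/(6*j) (K(j) = -4/3 + 1/(3*(j + j)) = -4/3 + 1/(3*((2*j))) = -4/3 + (1/(2*j))/3 = -4/3 + 1/(6*j))
(sqrt(68 + (1*2)*(-4)) + K(-18))**2 = (sqrt(68 + (1*2)*(-4)) + (1/6)*(1 - 8*(-18))/(-18))**2 = (sqrt(68 + 2*(-4)) + (1/6)*(-1/18)*(1 + 144))**2 = (sqrt(68 - 8) + (1/6)*(-1/18)*145)**2 = (sqrt(60) - 145/108)**2 = (2*sqrt(15) - 145/108)**2 = (-145/108 + 2*sqrt(15))**2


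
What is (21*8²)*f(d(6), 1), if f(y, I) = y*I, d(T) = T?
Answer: 8064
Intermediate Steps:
f(y, I) = I*y
(21*8²)*f(d(6), 1) = (21*8²)*(1*6) = (21*64)*6 = 1344*6 = 8064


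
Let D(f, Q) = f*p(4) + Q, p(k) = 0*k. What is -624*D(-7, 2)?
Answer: -1248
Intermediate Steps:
p(k) = 0
D(f, Q) = Q (D(f, Q) = f*0 + Q = 0 + Q = Q)
-624*D(-7, 2) = -624*2 = -1248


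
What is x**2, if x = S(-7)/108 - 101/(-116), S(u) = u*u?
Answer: 1075369/613089 ≈ 1.7540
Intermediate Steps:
S(u) = u**2
x = 1037/783 (x = (-7)**2/108 - 101/(-116) = 49*(1/108) - 101*(-1/116) = 49/108 + 101/116 = 1037/783 ≈ 1.3244)
x**2 = (1037/783)**2 = 1075369/613089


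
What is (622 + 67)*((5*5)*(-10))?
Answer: -172250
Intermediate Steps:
(622 + 67)*((5*5)*(-10)) = 689*(25*(-10)) = 689*(-250) = -172250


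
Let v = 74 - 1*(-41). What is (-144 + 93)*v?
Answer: -5865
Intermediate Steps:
v = 115 (v = 74 + 41 = 115)
(-144 + 93)*v = (-144 + 93)*115 = -51*115 = -5865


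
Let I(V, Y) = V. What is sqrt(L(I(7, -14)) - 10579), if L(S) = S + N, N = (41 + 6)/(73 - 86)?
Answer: I*sqrt(1787279)/13 ≈ 102.84*I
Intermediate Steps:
N = -47/13 (N = 47/(-13) = 47*(-1/13) = -47/13 ≈ -3.6154)
L(S) = -47/13 + S (L(S) = S - 47/13 = -47/13 + S)
sqrt(L(I(7, -14)) - 10579) = sqrt((-47/13 + 7) - 10579) = sqrt(44/13 - 10579) = sqrt(-137483/13) = I*sqrt(1787279)/13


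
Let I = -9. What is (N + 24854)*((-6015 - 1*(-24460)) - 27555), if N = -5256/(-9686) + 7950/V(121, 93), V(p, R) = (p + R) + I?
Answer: -45029754501200/198563 ≈ -2.2678e+8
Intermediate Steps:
V(p, R) = -9 + R + p (V(p, R) = (p + R) - 9 = (R + p) - 9 = -9 + R + p)
N = 7808118/198563 (N = -5256/(-9686) + 7950/(-9 + 93 + 121) = -5256*(-1/9686) + 7950/205 = 2628/4843 + 7950*(1/205) = 2628/4843 + 1590/41 = 7808118/198563 ≈ 39.323)
(N + 24854)*((-6015 - 1*(-24460)) - 27555) = (7808118/198563 + 24854)*((-6015 - 1*(-24460)) - 27555) = 4942892920*((-6015 + 24460) - 27555)/198563 = 4942892920*(18445 - 27555)/198563 = (4942892920/198563)*(-9110) = -45029754501200/198563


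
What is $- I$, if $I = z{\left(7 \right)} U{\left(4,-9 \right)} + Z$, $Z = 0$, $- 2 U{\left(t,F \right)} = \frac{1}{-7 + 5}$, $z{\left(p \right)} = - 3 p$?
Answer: $\frac{21}{4} \approx 5.25$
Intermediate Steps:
$U{\left(t,F \right)} = \frac{1}{4}$ ($U{\left(t,F \right)} = - \frac{1}{2 \left(-7 + 5\right)} = - \frac{1}{2 \left(-2\right)} = \left(- \frac{1}{2}\right) \left(- \frac{1}{2}\right) = \frac{1}{4}$)
$I = - \frac{21}{4}$ ($I = \left(-3\right) 7 \cdot \frac{1}{4} + 0 = \left(-21\right) \frac{1}{4} + 0 = - \frac{21}{4} + 0 = - \frac{21}{4} \approx -5.25$)
$- I = \left(-1\right) \left(- \frac{21}{4}\right) = \frac{21}{4}$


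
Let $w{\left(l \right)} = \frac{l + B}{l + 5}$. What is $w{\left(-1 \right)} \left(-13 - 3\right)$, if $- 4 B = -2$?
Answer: $2$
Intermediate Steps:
$B = \frac{1}{2}$ ($B = \left(- \frac{1}{4}\right) \left(-2\right) = \frac{1}{2} \approx 0.5$)
$w{\left(l \right)} = \frac{\frac{1}{2} + l}{5 + l}$ ($w{\left(l \right)} = \frac{l + \frac{1}{2}}{l + 5} = \frac{\frac{1}{2} + l}{5 + l}$)
$w{\left(-1 \right)} \left(-13 - 3\right) = \frac{\frac{1}{2} - 1}{5 - 1} \left(-13 - 3\right) = \frac{1}{4} \left(- \frac{1}{2}\right) \left(-16\right) = \left(- \frac{1}{8}\right) \left(-16\right) = 2$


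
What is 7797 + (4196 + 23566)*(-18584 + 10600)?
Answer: -221644011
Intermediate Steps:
7797 + (4196 + 23566)*(-18584 + 10600) = 7797 + 27762*(-7984) = 7797 - 221651808 = -221644011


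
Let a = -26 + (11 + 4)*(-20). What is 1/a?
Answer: -1/326 ≈ -0.0030675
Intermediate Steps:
a = -326 (a = -26 + 15*(-20) = -26 - 300 = -326)
1/a = 1/(-326) = -1/326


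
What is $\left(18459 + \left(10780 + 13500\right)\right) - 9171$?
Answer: $33568$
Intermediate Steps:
$\left(18459 + \left(10780 + 13500\right)\right) - 9171 = \left(18459 + 24280\right) - 9171 = 42739 - 9171 = 33568$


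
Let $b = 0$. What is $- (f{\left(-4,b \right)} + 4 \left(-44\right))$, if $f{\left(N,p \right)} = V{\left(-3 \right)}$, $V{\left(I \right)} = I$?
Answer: $179$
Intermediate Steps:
$f{\left(N,p \right)} = -3$
$- (f{\left(-4,b \right)} + 4 \left(-44\right)) = - (-3 + 4 \left(-44\right)) = - (-3 - 176) = \left(-1\right) \left(-179\right) = 179$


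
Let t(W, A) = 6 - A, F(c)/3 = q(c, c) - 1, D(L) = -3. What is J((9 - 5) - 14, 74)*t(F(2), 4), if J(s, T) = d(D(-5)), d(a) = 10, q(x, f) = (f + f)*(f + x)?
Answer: 20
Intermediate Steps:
q(x, f) = 2*f*(f + x) (q(x, f) = (2*f)*(f + x) = 2*f*(f + x))
J(s, T) = 10
F(c) = -3 + 12*c**2 (F(c) = 3*(2*c*(c + c) - 1) = 3*(2*c*(2*c) - 1) = 3*(4*c**2 - 1) = 3*(-1 + 4*c**2) = -3 + 12*c**2)
J((9 - 5) - 14, 74)*t(F(2), 4) = 10*(6 - 1*4) = 10*(6 - 4) = 10*2 = 20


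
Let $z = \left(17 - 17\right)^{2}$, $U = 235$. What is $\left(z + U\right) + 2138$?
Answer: $2373$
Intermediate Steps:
$z = 0$ ($z = 0^{2} = 0$)
$\left(z + U\right) + 2138 = \left(0 + 235\right) + 2138 = 235 + 2138 = 2373$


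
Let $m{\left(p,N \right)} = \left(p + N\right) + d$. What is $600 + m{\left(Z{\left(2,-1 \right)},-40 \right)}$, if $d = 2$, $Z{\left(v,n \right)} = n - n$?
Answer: $562$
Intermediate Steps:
$Z{\left(v,n \right)} = 0$
$m{\left(p,N \right)} = 2 + N + p$ ($m{\left(p,N \right)} = \left(p + N\right) + 2 = \left(N + p\right) + 2 = 2 + N + p$)
$600 + m{\left(Z{\left(2,-1 \right)},-40 \right)} = 600 + \left(2 - 40 + 0\right) = 600 - 38 = 562$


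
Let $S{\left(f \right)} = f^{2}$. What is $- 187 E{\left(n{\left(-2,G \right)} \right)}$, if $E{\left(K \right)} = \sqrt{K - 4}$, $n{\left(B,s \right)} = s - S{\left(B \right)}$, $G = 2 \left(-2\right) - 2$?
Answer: $- 187 i \sqrt{14} \approx - 699.69 i$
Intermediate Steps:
$G = -6$ ($G = -4 - 2 = -6$)
$n{\left(B,s \right)} = s - B^{2}$
$E{\left(K \right)} = \sqrt{-4 + K}$
$- 187 E{\left(n{\left(-2,G \right)} \right)} = - 187 \sqrt{-4 - 10} = - 187 \sqrt{-14} = - 187 i \sqrt{14}$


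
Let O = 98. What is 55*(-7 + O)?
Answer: 5005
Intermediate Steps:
55*(-7 + O) = 55*(-7 + 98) = 55*91 = 5005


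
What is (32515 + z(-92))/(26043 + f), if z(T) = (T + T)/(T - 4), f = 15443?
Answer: 390203/497832 ≈ 0.78380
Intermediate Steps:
z(T) = 2*T/(-4 + T) (z(T) = (2*T)/(-4 + T) = 2*T/(-4 + T))
(32515 + z(-92))/(26043 + f) = (32515 + 2*(-92)/(-4 - 92))/(26043 + 15443) = (32515 + 2*(-92)/(-96))/41486 = (32515 + 2*(-92)*(-1/96))*(1/41486) = (32515 + 23/12)*(1/41486) = (390203/12)*(1/41486) = 390203/497832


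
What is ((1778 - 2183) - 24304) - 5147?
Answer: -29856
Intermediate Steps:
((1778 - 2183) - 24304) - 5147 = (-405 - 24304) - 5147 = -24709 - 5147 = -29856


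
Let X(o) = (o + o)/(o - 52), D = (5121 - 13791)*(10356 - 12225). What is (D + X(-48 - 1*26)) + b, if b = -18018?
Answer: 1019731430/63 ≈ 1.6186e+7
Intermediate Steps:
D = 16204230 (D = -8670*(-1869) = 16204230)
X(o) = 2*o/(-52 + o) (X(o) = (2*o)/(-52 + o) = 2*o/(-52 + o))
(D + X(-48 - 1*26)) + b = (16204230 + 2*(-48 - 1*26)/(-52 + (-48 - 1*26))) - 18018 = (16204230 + 2*(-48 - 26)/(-52 + (-48 - 26))) - 18018 = (16204230 + 2*(-74)/(-52 - 74)) - 18018 = (16204230 + 2*(-74)/(-126)) - 18018 = (16204230 + 2*(-74)*(-1/126)) - 18018 = (16204230 + 74/63) - 18018 = 1020866564/63 - 18018 = 1019731430/63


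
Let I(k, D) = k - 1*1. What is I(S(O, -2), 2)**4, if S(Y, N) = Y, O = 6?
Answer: 625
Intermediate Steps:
I(k, D) = -1 + k (I(k, D) = k - 1 = -1 + k)
I(S(O, -2), 2)**4 = (-1 + 6)**4 = 5**4 = 625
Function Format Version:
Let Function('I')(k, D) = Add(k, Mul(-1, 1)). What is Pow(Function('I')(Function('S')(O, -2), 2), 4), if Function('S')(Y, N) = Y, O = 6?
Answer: 625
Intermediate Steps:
Function('I')(k, D) = Add(-1, k) (Function('I')(k, D) = Add(k, -1) = Add(-1, k))
Pow(Function('I')(Function('S')(O, -2), 2), 4) = Pow(Add(-1, 6), 4) = Pow(5, 4) = 625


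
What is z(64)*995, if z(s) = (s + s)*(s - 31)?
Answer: 4202880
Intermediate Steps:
z(s) = 2*s*(-31 + s) (z(s) = (2*s)*(-31 + s) = 2*s*(-31 + s))
z(64)*995 = (2*64*(-31 + 64))*995 = (2*64*33)*995 = 4224*995 = 4202880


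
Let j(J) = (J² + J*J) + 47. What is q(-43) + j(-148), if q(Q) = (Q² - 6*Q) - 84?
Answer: 45878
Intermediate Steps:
j(J) = 47 + 2*J² (j(J) = (J² + J²) + 47 = 2*J² + 47 = 47 + 2*J²)
q(Q) = -84 + Q² - 6*Q
q(-43) + j(-148) = (-84 + (-43)² - 6*(-43)) + (47 + 2*(-148)²) = (-84 + 1849 + 258) + (47 + 2*21904) = 2023 + (47 + 43808) = 2023 + 43855 = 45878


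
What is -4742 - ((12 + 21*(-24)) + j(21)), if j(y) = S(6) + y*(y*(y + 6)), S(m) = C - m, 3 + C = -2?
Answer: -16146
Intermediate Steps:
C = -5 (C = -3 - 2 = -5)
S(m) = -5 - m
j(y) = -11 + y²*(6 + y) (j(y) = (-5 - 1*6) + y*(y*(y + 6)) = (-5 - 6) + y*(y*(6 + y)) = -11 + y²*(6 + y))
-4742 - ((12 + 21*(-24)) + j(21)) = -4742 - ((12 + 21*(-24)) + (-11 + 21³ + 6*21²)) = -4742 - ((12 - 504) + (-11 + 9261 + 6*441)) = -4742 - (-492 + (-11 + 9261 + 2646)) = -4742 - (-492 + 11896) = -4742 - 1*11404 = -4742 - 11404 = -16146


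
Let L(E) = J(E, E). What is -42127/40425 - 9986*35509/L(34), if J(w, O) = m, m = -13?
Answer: 14334416383799/525525 ≈ 2.7276e+7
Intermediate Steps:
J(w, O) = -13
L(E) = -13
-42127/40425 - 9986*35509/L(34) = -42127/40425 - 9986/((-13/35509)) = -42127*1/40425 - 9986/((-13*1/35509)) = -42127/40425 - 9986/(-13/35509) = -42127/40425 - 9986*(-35509/13) = -42127/40425 + 354592874/13 = 14334416383799/525525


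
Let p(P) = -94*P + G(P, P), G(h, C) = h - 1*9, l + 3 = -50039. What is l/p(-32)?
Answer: -50042/2967 ≈ -16.866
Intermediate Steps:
l = -50042 (l = -3 - 50039 = -50042)
G(h, C) = -9 + h (G(h, C) = h - 9 = -9 + h)
p(P) = -9 - 93*P (p(P) = -94*P + (-9 + P) = -9 - 93*P)
l/p(-32) = -50042/(-9 - 93*(-32)) = -50042/(-9 + 2976) = -50042/2967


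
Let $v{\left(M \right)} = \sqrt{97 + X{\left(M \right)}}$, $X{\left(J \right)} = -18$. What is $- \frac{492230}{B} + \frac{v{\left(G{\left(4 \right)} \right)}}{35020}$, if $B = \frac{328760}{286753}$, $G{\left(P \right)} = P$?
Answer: $- \frac{14114842919}{32876} + \frac{\sqrt{79}}{35020} \approx -4.2934 \cdot 10^{5}$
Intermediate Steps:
$v{\left(M \right)} = \sqrt{79}$ ($v{\left(M \right)} = \sqrt{97 - 18} = \sqrt{79}$)
$B = \frac{328760}{286753}$ ($B = 328760 \cdot \frac{1}{286753} = \frac{328760}{286753} \approx 1.1465$)
$- \frac{492230}{B} + \frac{v{\left(G{\left(4 \right)} \right)}}{35020} = - \frac{492230}{\frac{328760}{286753}} + \frac{\sqrt{79}}{35020} = \left(-492230\right) \frac{286753}{328760} + \sqrt{79} \cdot \frac{1}{35020} = - \frac{14114842919}{32876} + \frac{\sqrt{79}}{35020}$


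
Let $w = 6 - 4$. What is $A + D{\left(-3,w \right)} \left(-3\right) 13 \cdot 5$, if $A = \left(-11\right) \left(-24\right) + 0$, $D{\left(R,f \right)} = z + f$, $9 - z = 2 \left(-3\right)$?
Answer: $-3051$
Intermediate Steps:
$z = 15$ ($z = 9 - 2 \left(-3\right) = 9 - -6 = 9 + 6 = 15$)
$w = 2$
$D{\left(R,f \right)} = 15 + f$
$A = 264$ ($A = 264 + 0 = 264$)
$A + D{\left(-3,w \right)} \left(-3\right) 13 \cdot 5 = 264 + \left(15 + 2\right) \left(-3\right) 13 \cdot 5 = 264 + 17 \left(-3\right) 13 \cdot 5 = 264 + \left(-51\right) 13 \cdot 5 = 264 - 3315 = -3051$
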